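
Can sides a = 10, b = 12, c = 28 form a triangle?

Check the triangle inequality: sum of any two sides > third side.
a + b vs c: 10 + 12 = 22 ≤ 28  ✗
a + c vs b: 10 + 28 = 38 > 12  ✓
b + c vs a: 12 + 28 = 40 > 10  ✓

No: 10 + 12 = 22 is not > 28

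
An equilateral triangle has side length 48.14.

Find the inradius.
r = Area/s with s the semi-perimeter.
Area = (√3/4)·48.14² = (√3/4)·2317.4596 ≈ 0.433013·2317.4596 ≈ 1003.49
s = 3·48.14/2 = 72.21
r ≈ 1003.49/72.21 ≈ 13.8968
(Equivalently r = side/(2√3) = 48.14/3.4641 ≈ 13.8968.)

r = 13.9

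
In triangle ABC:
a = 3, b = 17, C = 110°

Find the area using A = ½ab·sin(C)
A = ½·a·b·sin(C) = ½·3·17·sin(110°)
sin(110°) ≈ 0.939693
A ≈ ½·51·0.939693 = 25.5·0.939693 ≈ 23.9622

Area = 23.96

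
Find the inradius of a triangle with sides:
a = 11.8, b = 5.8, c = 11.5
r = Area/s where s is the semi-perimeter.
s = (11.8 + 5.8 + 11.5)/2 = 29.1/2 = 14.55
Area = √(s(s−a)(s−b)(s−c)) = √(14.55·2.75·8.75·3.05) ≈ √1067.83 ≈ 32.6777
r ≈ 32.6777/14.55 ≈ 2.24589

r = 2.246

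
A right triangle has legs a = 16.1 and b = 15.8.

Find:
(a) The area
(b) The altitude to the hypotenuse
(a) The legs are perpendicular, so Area = ½·a·b = ½·16.1·15.8 = ½·254.38 = 127.19
(b) Hypotenuse c = √(a² + b²) = √(259.21 + 249.64) = √508.85 ≈ 22.5577
    Area = ½·c·h_c  ⇒  h_c = 2·Area/c = 254.38/22.5577 ≈ 11.2769

Area = 127.19, h_c = 11.28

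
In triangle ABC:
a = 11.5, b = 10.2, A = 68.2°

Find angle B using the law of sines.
a/sin(A) = b/sin(B)  ⇒  sin(B) = b·sin(A)/a = 10.2·sin(68.2°)/11.5
sin(68.2°) ≈ 0.928486
sin(B) ≈ 10.2·0.928486/11.5 ≈ 9.47056/11.5 ≈ 0.823527
B = arcsin(0.823527) ≈ 55.4394°
(Since b ≤ a we need B ≤ A, so the obtuse alternative 180° − 55.4394° ≈ 124.561° is rejected.)

B = 55.44°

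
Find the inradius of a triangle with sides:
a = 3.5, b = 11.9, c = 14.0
r = Area/s where s is the semi-perimeter.
s = (3.5 + 11.9 + 14.0)/2 = 29.4/2 = 14.7
Area = √(s(s−a)(s−b)(s−c)) = √(14.7·11.2·2.8·0.7) ≈ √322.694 ≈ 17.9637
r ≈ 17.9637/14.7 ≈ 1.22202

r = 1.222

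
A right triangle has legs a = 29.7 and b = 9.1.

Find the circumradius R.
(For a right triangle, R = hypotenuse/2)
Hypotenuse c = √(a² + b²) = √(882.09 + 82.81) = √964.9 ≈ 31.0628
R = c/2 ≈ 31.0628/2 ≈ 15.5314

R = 15.53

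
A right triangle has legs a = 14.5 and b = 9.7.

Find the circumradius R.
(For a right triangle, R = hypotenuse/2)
Hypotenuse c = √(a² + b²) = √(210.25 + 94.09) = √304.34 ≈ 17.4453
R = c/2 ≈ 17.4453/2 ≈ 8.72267

R = 8.723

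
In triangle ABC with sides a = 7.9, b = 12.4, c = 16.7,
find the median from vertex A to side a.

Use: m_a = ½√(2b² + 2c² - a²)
m_a = ½√(2·12.4² + 2·16.7² − 7.9²) = ½√(2·153.76 + 2·278.89 − 62.41) = ½√(307.52 + 557.78 − 62.41) = ½√802.89
√802.89 ≈ 28.3353, so m_a ≈ 14.1677

m_a = 14.17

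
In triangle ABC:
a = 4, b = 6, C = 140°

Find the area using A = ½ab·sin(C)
A = ½·a·b·sin(C) = ½·4·6·sin(140°)
sin(140°) ≈ 0.642788
A ≈ ½·24·0.642788 = 12·0.642788 ≈ 7.71345

Area = 7.713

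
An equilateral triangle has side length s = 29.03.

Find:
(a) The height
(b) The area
(a) The height splits the triangle into two 30-60-90 halves: h = s·√3/2 = 29.03·1.73205/2 ≈ 50.2814/2 ≈ 25.1407
(b) Area = (√3/4)·s² = (√3/4)·29.03² = (√3/4)·842.7409 ≈ 0.433013·842.7409 ≈ 364.918

Height = 25.14, Area = 364.9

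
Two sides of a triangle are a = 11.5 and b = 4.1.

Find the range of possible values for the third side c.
Triangle inequality: |a − b| < c < a + b
|a − b| = |11.5 − 4.1| = 7.4
a + b = 11.5 + 4.1 = 15.6

7.4 < c < 15.6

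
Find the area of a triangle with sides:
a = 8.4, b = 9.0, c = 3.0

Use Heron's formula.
s = (8.4 + 9.0 + 3.0)/2 = 20.4/2 = 10.2
s − a = 1.8, s − b = 1.2, s − c = 7.2
s(s−a)(s−b)(s−c) = 10.2·1.8·1.2·7.2 ≈ 158.63
Area = √158.63 ≈ 12.5949

Area = 12.59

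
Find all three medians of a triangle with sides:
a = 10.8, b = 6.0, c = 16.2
Median formula: m_a = ½√(2b² + 2c² − a²) (and cyclically). a² = 116.64, b² = 36, c² = 262.44.
m_a = ½√(2·36 + 2·262.44 − 116.64) = ½√480.24 ≈ ½·21.9144 ≈ 10.9572
m_b = ½√(2·116.64 + 2·262.44 − 36) = ½√722.16 ≈ ½·26.873 ≈ 13.4365
m_c = ½√(2·116.64 + 2·36 − 262.44) = ½√42.84 ≈ ½·6.54523 ≈ 3.27261

m_a = 10.96, m_b = 13.44, m_c = 3.273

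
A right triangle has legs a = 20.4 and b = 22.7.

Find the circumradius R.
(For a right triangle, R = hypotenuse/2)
Hypotenuse c = √(a² + b²) = √(416.16 + 515.29) = √931.45 ≈ 30.5197
R = c/2 ≈ 30.5197/2 ≈ 15.2598

R = 15.26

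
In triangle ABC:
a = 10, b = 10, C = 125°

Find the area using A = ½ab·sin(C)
A = ½·a·b·sin(C) = ½·10·10·sin(125°)
sin(125°) ≈ 0.819152
A ≈ ½·100·0.819152 = 50·0.819152 ≈ 40.9576

Area = 40.96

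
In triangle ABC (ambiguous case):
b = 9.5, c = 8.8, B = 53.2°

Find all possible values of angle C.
b/sin(B) = c/sin(C)  ⇒  sin(C) = c·sin(B)/b = 8.8·sin(53.2°)/9.5
sin(53.2°) ≈ 0.800731
sin(C) ≈ 8.8·0.800731/9.5 ≈ 7.04644/9.5 ≈ 0.74173
Candidate 1: C₁ = arcsin(0.74173) ≈ 47.879°  →  A = 180° − 53.2° − 47.879° ≈ 78.921° > 0, valid
Candidate 2: C₂ = 180° − C₁ ≈ 132.121°  →  A = 180° − 53.2° − 132.121° ≈ -5.321° ≤ 0, not a valid triangle

C = 47.88° (one solution)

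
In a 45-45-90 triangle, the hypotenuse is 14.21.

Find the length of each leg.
In a 45-45-90 triangle hypotenuse = leg·√2, so leg = hypotenuse/√2.
Leg = 14.21/√2 ≈ 14.21/1.41421 ≈ 10.048

Each leg = 10.05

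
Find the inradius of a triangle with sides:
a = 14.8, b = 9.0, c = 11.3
r = Area/s where s is the semi-perimeter.
s = (14.8 + 9.0 + 11.3)/2 = 35.1/2 = 17.55
Area = √(s(s−a)(s−b)(s−c)) = √(17.55·2.75·8.55·6.25) ≈ √2579.03 ≈ 50.7841
r ≈ 50.7841/17.55 ≈ 2.89368

r = 2.894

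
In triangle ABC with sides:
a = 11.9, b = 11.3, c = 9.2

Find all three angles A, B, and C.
Law of cosines for each angle (a² = 141.61, b² = 127.69, c² = 84.64):
cos(A) = (b² + c² − a²)/(2bc) = (127.69 + 84.64 − 141.61)/(2·11.3·9.2) = 70.72/207.92 ≈ 0.340131  ⇒  A ≈ 70.1152°
cos(B) = (a² + c² − b²)/(2ac) = (141.61 + 84.64 − 127.69)/(2·11.9·9.2) = 98.56/218.96 ≈ 0.450128  ⇒  B ≈ 63.2481°
cos(C) = (a² + b² − c²)/(2ab) = (141.61 + 127.69 − 84.64)/(2·11.9·11.3) = 184.66/268.94 ≈ 0.686622  ⇒  C ≈ 46.6367°
Check: A + B + C ≈ 180°

A = 70.12°, B = 63.25°, C = 46.64°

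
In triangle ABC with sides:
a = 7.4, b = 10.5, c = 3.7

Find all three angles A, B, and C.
Law of cosines for each angle (a² = 54.76, b² = 110.25, c² = 13.69):
cos(A) = (b² + c² − a²)/(2bc) = (110.25 + 13.69 − 54.76)/(2·10.5·3.7) = 69.18/77.7 ≈ 0.890347  ⇒  A ≈ 27.0831°
cos(B) = (a² + c² − b²)/(2ac) = (54.76 + 13.69 − 110.25)/(2·7.4·3.7) = -41.8/54.76 ≈ -0.763331  ⇒  B ≈ 139.759°
cos(C) = (a² + b² − c²)/(2ab) = (54.76 + 110.25 − 13.69)/(2·7.4·10.5) = 151.32/155.4 ≈ 0.973745  ⇒  C ≈ 13.1582°
Check: A + B + C ≈ 180°

A = 27.08°, B = 139.8°, C = 13.16°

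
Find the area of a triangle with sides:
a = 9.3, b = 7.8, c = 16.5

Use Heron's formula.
s = (9.3 + 7.8 + 16.5)/2 = 33.6/2 = 16.8
s − a = 7.5, s − b = 9, s − c = 0.3
s(s−a)(s−b)(s−c) = 16.8·7.5·9·0.3 ≈ 340.2
Area = √340.2 ≈ 18.4445

Area = 18.44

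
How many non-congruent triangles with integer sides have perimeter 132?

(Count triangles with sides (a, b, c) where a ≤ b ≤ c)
Let a ≤ b ≤ c with a + b + c = 132. The only binding inequality is a + b > c, i.e. 132 − c > c, so c < 132/2; and c ≥ 132/3 since c is the largest side.
So 44 ≤ c ≤ 65. For each c, b runs from ⌈(132 − c)/2⌉ up to c (then a = 132 − b − c satisfies 1 ≤ a ≤ b automatically), giving c − ⌈(132 − c)/2⌉ + 1 choices.
Summing over c: 1 + 2 + 4 + 5 + … + 31 + 32  (22 terms, c = 44, …, 65) = 363
Check (closed form: nearest integer to p²/48 for even p, (p+3)²/48 for odd p): 132²/48 = 17424/48 ≈ 363.00 → 363

363 triangles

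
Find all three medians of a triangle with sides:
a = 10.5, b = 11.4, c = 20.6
Median formula: m_a = ½√(2b² + 2c² − a²) (and cyclically). a² = 110.25, b² = 129.96, c² = 424.36.
m_a = ½√(2·129.96 + 2·424.36 − 110.25) = ½√998.39 ≈ ½·31.5973 ≈ 15.7987
m_b = ½√(2·110.25 + 2·424.36 − 129.96) = ½√939.26 ≈ ½·30.6473 ≈ 15.3237
m_c = ½√(2·110.25 + 2·129.96 − 424.36) = ½√56.06 ≈ ½·7.48732 ≈ 3.74366

m_a = 15.8, m_b = 15.32, m_c = 3.744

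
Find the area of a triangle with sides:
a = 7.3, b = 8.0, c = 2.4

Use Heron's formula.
s = (7.3 + 8.0 + 2.4)/2 = 17.7/2 = 8.85
s − a = 1.55, s − b = 0.85, s − c = 6.45
s(s−a)(s−b)(s−c) = 8.85·1.55·0.85·6.45 ≈ 75.2062
Area = √75.2062 ≈ 8.67215

Area = 8.672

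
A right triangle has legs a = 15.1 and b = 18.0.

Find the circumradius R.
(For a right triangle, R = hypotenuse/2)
Hypotenuse c = √(a² + b²) = √(228.01 + 324) = √552.01 ≈ 23.4949
R = c/2 ≈ 23.4949/2 ≈ 11.7474

R = 11.75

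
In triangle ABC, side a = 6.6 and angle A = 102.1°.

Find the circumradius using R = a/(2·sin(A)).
R = a/(2·sin(A)) = 6.6/(2·sin(102.1°))
sin(102.1°) ≈ 0.977783
R ≈ 6.6/(2·0.977783) = 6.6/1.95557 ≈ 3.37498

R = 3.375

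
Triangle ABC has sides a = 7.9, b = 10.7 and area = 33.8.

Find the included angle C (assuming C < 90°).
Area = ½·a·b·sin(C)  ⇒  sin(C) = 2·Area/(a·b) = 2·33.8/(7.9·10.7) = 67.6/84.53 ≈ 0.799716
C = arcsin(0.799716) ≈ 53.103° (taking the acute solution since C < 90°)

C = 53.1°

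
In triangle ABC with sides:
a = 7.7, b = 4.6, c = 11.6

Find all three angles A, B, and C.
Law of cosines for each angle (a² = 59.29, b² = 21.16, c² = 134.56):
cos(A) = (b² + c² − a²)/(2bc) = (21.16 + 134.56 − 59.29)/(2·4.6·11.6) = 96.43/106.72 ≈ 0.903579  ⇒  A ≈ 25.3674°
cos(B) = (a² + c² − b²)/(2ac) = (59.29 + 134.56 − 21.16)/(2·7.7·11.6) = 172.69/178.64 ≈ 0.966693  ⇒  B ≈ 14.8293°
cos(C) = (a² + b² − c²)/(2ab) = (59.29 + 21.16 − 134.56)/(2·7.7·4.6) = -54.11/70.84 ≈ -0.763834  ⇒  C ≈ 139.803°
Check: A + B + C ≈ 180°

A = 25.37°, B = 14.83°, C = 139.8°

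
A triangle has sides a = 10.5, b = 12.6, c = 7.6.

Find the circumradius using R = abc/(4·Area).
First find the area with Heron's formula.
s = (10.5 + 12.6 + 7.6)/2 = 15.35
Area = √(s(s−a)(s−b)(s−c)) = √(15.35·4.85·2.75·7.75) ≈ √1586.66 ≈ 39.8329
abc = 10.5·12.6·7.6 = 1005.48
R = abc/(4·Area) ≈ 1005.48/(4·39.8329) = 1005.48/159.332 ≈ 6.31061

R = 6.311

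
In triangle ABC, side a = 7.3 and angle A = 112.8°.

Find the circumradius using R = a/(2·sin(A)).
R = a/(2·sin(A)) = 7.3/(2·sin(112.8°))
sin(112.8°) ≈ 0.921863
R ≈ 7.3/(2·0.921863) = 7.3/1.84373 ≈ 3.95937

R = 3.959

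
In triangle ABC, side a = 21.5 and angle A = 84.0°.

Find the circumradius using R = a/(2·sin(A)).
R = a/(2·sin(A)) = 21.5/(2·sin(84.0°))
sin(84.0°) ≈ 0.994522
R ≈ 21.5/(2·0.994522) = 21.5/1.98904 ≈ 10.8092

R = 10.81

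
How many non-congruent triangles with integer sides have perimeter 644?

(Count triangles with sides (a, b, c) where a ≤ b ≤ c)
Let a ≤ b ≤ c with a + b + c = 644. The only binding inequality is a + b > c, i.e. 644 − c > c, so c < 644/2; and c ≥ 644/3 since c is the largest side.
So 215 ≤ c ≤ 321. For each c, b runs from ⌈(644 − c)/2⌉ up to c (then a = 644 − b − c satisfies 1 ≤ a ≤ b automatically), giving c − ⌈(644 − c)/2⌉ + 1 choices.
Summing over c: 1 + 3 + 4 + 6 + … + 159 + 160  (107 terms, c = 215, …, 321) = 8640
Check (closed form: nearest integer to p²/48 for even p, (p+3)²/48 for odd p): 644²/48 = 414736/48 ≈ 8640.33 → 8640

8640 triangles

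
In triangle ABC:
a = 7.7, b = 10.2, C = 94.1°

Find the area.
Two sides and the included angle (SAS): A = ½·a·b·sin(C) = ½·7.7·10.2·sin(94.1°)
sin(94.1°) ≈ 0.997441
A ≈ ½·78.54·0.997441 = 39.27·0.997441 ≈ 39.1695

Area = 39.17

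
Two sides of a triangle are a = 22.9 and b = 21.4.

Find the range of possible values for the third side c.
Triangle inequality: |a − b| < c < a + b
|a − b| = |22.9 − 21.4| = 1.5
a + b = 22.9 + 21.4 = 44.3

1.5 < c < 44.3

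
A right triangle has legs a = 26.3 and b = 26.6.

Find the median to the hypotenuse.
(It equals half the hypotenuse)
Hypotenuse c = √(a² + b²) = √(691.69 + 707.56) = √1399.25 ≈ 37.4066
Median to hypotenuse = c/2 ≈ 37.4066/2 ≈ 18.7033

Median = 18.7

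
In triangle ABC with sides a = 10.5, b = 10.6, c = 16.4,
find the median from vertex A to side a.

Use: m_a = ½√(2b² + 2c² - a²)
m_a = ½√(2·10.6² + 2·16.4² − 10.5²) = ½√(2·112.36 + 2·268.96 − 110.25) = ½√(224.72 + 537.92 − 110.25) = ½√652.39
√652.39 ≈ 25.5419, so m_a ≈ 12.771

m_a = 12.77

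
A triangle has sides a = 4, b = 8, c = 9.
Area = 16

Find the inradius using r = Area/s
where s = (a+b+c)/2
s = (4 + 8 + 9)/2 = 21/2 = 10.5
r = Area/s = 16/10.5 ≈ 1.52381

r = 1.524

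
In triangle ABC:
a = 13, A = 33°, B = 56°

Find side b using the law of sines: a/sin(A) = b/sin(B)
a/sin(A) = b/sin(B)  ⇒  b = a·sin(B)/sin(A) = 13·sin(56°)/sin(33°)
sin(56°) ≈ 0.829038, sin(33°) ≈ 0.544639
b ≈ 13·0.829038/0.544639 ≈ 10.7775/0.544639 ≈ 19.7883

b = 19.79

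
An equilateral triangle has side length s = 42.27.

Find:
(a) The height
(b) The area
(a) The height splits the triangle into two 30-60-90 halves: h = s·√3/2 = 42.27·1.73205/2 ≈ 73.2138/2 ≈ 36.6069
(b) Area = (√3/4)·s² = (√3/4)·42.27² = (√3/4)·1786.7529 ≈ 0.433013·1786.7529 ≈ 773.687

Height = 36.61, Area = 773.7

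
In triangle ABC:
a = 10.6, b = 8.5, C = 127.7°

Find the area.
Two sides and the included angle (SAS): A = ½·a·b·sin(C) = ½·10.6·8.5·sin(127.7°)
sin(127.7°) ≈ 0.791224
A ≈ ½·90.1·0.791224 = 45.05·0.791224 ≈ 35.6446

Area = 35.64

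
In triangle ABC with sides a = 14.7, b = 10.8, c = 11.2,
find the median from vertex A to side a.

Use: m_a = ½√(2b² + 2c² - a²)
m_a = ½√(2·10.8² + 2·11.2² − 14.7²) = ½√(2·116.64 + 2·125.44 − 216.09) = ½√(233.28 + 250.88 − 216.09) = ½√268.07
√268.07 ≈ 16.3728, so m_a ≈ 8.18642

m_a = 8.186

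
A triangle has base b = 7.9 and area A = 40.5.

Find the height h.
A = ½·b·h  ⇒  h = 2A/b = 2·40.5/7.9 = 81/7.9 ≈ 10.2532

h = 10.25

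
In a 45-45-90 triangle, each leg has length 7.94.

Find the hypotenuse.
In a 45-45-90 triangle the sides are in ratio 1 : 1 : √2, so hypotenuse = leg·√2.
Hypotenuse = 7.94·√2 ≈ 7.94·1.41421 ≈ 11.2289

Hypotenuse = 7.94√2 = 11.23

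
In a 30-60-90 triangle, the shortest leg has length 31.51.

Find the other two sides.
In a 30-60-90 triangle the sides are in ratio 1 : √3 : 2 (short leg : long leg : hypotenuse).
Long leg = 31.51·√3 ≈ 31.51·1.73205 ≈ 54.5769
Hypotenuse = 2·31.51 = 63.02

Long leg = 31.51√3 = 54.58, Hypotenuse = 63.02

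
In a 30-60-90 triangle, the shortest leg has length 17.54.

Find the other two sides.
In a 30-60-90 triangle the sides are in ratio 1 : √3 : 2 (short leg : long leg : hypotenuse).
Long leg = 17.54·√3 ≈ 17.54·1.73205 ≈ 30.3802
Hypotenuse = 2·17.54 = 35.08

Long leg = 17.54√3 = 30.38, Hypotenuse = 35.08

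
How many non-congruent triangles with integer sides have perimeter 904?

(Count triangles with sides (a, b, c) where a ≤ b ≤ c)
Let a ≤ b ≤ c with a + b + c = 904. The only binding inequality is a + b > c, i.e. 904 − c > c, so c < 904/2; and c ≥ 904/3 since c is the largest side.
So 302 ≤ c ≤ 451. For each c, b runs from ⌈(904 − c)/2⌉ up to c (then a = 904 − b − c satisfies 1 ≤ a ≤ b automatically), giving c − ⌈(904 − c)/2⌉ + 1 choices.
Summing over c: 2 + 3 + 5 + 6 + … + 224 + 225  (150 terms, c = 302, …, 451) = 17025
Check (closed form: nearest integer to p²/48 for even p, (p+3)²/48 for odd p): 904²/48 = 817216/48 ≈ 17025.33 → 17025

17025 triangles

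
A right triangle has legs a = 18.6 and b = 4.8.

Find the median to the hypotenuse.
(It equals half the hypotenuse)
Hypotenuse c = √(a² + b²) = √(345.96 + 23.04) = √369 ≈ 19.2094
Median to hypotenuse = c/2 ≈ 19.2094/2 ≈ 9.60469

Median = 9.605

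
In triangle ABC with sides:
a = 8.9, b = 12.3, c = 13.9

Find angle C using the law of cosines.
c² = a² + b² − 2ab·cos(C)  ⇒  cos(C) = (a² + b² − c²)/(2ab)
cos(C) = (8.9² + 12.3² − 13.9²)/(2·8.9·12.3) = (79.21 + 151.29 − 193.21)/218.94 = 37.29/218.94 ≈ 0.170321
C = arccos(0.170321) ≈ 80.1935°

C = 80.19°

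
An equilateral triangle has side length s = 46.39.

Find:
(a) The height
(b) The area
(a) The height splits the triangle into two 30-60-90 halves: h = s·√3/2 = 46.39·1.73205/2 ≈ 80.3498/2 ≈ 40.1749
(b) Area = (√3/4)·s² = (√3/4)·46.39² = (√3/4)·2152.0321 ≈ 0.433013·2152.0321 ≈ 931.857

Height = 40.17, Area = 931.9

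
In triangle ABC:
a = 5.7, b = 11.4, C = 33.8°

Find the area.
Two sides and the included angle (SAS): A = ½·a·b·sin(C) = ½·5.7·11.4·sin(33.8°)
sin(33.8°) ≈ 0.556296
A ≈ ½·64.98·0.556296 = 32.49·0.556296 ≈ 18.074

Area = 18.07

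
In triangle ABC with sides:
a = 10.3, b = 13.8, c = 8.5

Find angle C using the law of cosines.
c² = a² + b² − 2ab·cos(C)  ⇒  cos(C) = (a² + b² − c²)/(2ab)
cos(C) = (10.3² + 13.8² − 8.5²)/(2·10.3·13.8) = (106.09 + 190.44 − 72.25)/284.28 = 224.28/284.28 ≈ 0.78894
C = arccos(0.78894) ≈ 37.9134°

C = 37.91°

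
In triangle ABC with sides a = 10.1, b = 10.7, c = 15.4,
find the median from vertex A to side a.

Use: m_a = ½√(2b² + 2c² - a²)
m_a = ½√(2·10.7² + 2·15.4² − 10.1²) = ½√(2·114.49 + 2·237.16 − 102.01) = ½√(228.98 + 474.32 − 102.01) = ½√601.29
√601.29 ≈ 24.5212, so m_a ≈ 12.2606

m_a = 12.26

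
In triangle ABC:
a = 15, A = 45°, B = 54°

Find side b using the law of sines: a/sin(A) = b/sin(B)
a/sin(A) = b/sin(B)  ⇒  b = a·sin(B)/sin(A) = 15·sin(54°)/sin(45°)
sin(54°) ≈ 0.809017, sin(45°) ≈ 0.707107
b ≈ 15·0.809017/0.707107 ≈ 12.1353/0.707107 ≈ 17.1618

b = 17.16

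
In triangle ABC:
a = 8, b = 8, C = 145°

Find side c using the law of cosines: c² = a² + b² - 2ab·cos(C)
c² = 8² + 8² − 2·8·8·cos(145°)
cos(145°) ≈ -0.819152
c² ≈ 64 + 64 − 128·(-0.819152) ≈ 128 + 104.851 ≈ 232.851
c ≈ √232.851 ≈ 15.2595

c = 15.26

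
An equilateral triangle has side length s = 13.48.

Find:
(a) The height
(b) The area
(a) The height splits the triangle into two 30-60-90 halves: h = s·√3/2 = 13.48·1.73205/2 ≈ 23.348/2 ≈ 11.674
(b) Area = (√3/4)·s² = (√3/4)·13.48² = (√3/4)·181.7104 ≈ 0.433013·181.7104 ≈ 78.6829

Height = 11.67, Area = 78.68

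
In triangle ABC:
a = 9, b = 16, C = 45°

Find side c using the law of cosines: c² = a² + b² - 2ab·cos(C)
c² = 9² + 16² − 2·9·16·cos(45°)
cos(45°) ≈ 0.707107
c² ≈ 81 + 256 − 288·(0.707107) ≈ 337 − 203.647 ≈ 133.353
c ≈ √133.353 ≈ 11.5479

c = 11.55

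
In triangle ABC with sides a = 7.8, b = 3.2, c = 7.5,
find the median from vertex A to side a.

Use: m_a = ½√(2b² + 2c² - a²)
m_a = ½√(2·3.2² + 2·7.5² − 7.8²) = ½√(2·10.24 + 2·56.25 − 60.84) = ½√(20.48 + 112.5 − 60.84) = ½√72.14
√72.14 ≈ 8.49353, so m_a ≈ 4.24676

m_a = 4.247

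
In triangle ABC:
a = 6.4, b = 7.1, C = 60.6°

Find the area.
Two sides and the included angle (SAS): A = ½·a·b·sin(C) = ½·6.4·7.1·sin(60.6°)
sin(60.6°) ≈ 0.871214
A ≈ ½·45.44·0.871214 = 22.72·0.871214 ≈ 19.794

Area = 19.79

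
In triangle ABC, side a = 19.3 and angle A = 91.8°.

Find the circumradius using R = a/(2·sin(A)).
R = a/(2·sin(A)) = 19.3/(2·sin(91.8°))
sin(91.8°) ≈ 0.999507
R ≈ 19.3/(2·0.999507) = 19.3/1.99901 ≈ 9.65476

R = 9.655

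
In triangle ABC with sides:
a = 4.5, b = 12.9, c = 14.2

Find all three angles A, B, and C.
Law of cosines for each angle (a² = 20.25, b² = 166.41, c² = 201.64):
cos(A) = (b² + c² − a²)/(2bc) = (166.41 + 201.64 − 20.25)/(2·12.9·14.2) = 347.8/366.36 ≈ 0.949339  ⇒  A ≈ 18.3157°
cos(B) = (a² + c² − b²)/(2ac) = (20.25 + 201.64 − 166.41)/(2·4.5·14.2) = 55.48/127.8 ≈ 0.434116  ⇒  B ≈ 64.271°
cos(C) = (a² + b² − c²)/(2ab) = (20.25 + 166.41 − 201.64)/(2·4.5·12.9) = -14.98/116.1 ≈ -0.129027  ⇒  C ≈ 97.4134°
Check: A + B + C ≈ 180°

A = 18.32°, B = 64.27°, C = 97.41°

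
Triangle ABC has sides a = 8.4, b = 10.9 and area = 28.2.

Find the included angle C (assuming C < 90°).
Area = ½·a·b·sin(C)  ⇒  sin(C) = 2·Area/(a·b) = 2·28.2/(8.4·10.9) = 56.4/91.56 ≈ 0.61599
C = arcsin(0.61599) ≈ 38.0239° (taking the acute solution since C < 90°)

C = 38.02°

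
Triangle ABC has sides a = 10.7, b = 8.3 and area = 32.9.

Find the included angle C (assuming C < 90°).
Area = ½·a·b·sin(C)  ⇒  sin(C) = 2·Area/(a·b) = 2·32.9/(10.7·8.3) = 65.8/88.81 ≈ 0.740908
C = arcsin(0.740908) ≈ 47.8088° (taking the acute solution since C < 90°)

C = 47.81°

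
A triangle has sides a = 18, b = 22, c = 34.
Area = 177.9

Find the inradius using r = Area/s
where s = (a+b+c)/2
s = (18 + 22 + 34)/2 = 74/2 = 37
r = Area/s = 177.9/37 ≈ 4.80811

r = 4.808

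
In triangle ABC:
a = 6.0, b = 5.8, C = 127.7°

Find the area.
Two sides and the included angle (SAS): A = ½·a·b·sin(C) = ½·6.0·5.8·sin(127.7°)
sin(127.7°) ≈ 0.791224
A ≈ ½·34.8·0.791224 = 17.4·0.791224 ≈ 13.7673

Area = 13.77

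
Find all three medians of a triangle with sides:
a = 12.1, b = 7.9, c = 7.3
Median formula: m_a = ½√(2b² + 2c² − a²) (and cyclically). a² = 146.41, b² = 62.41, c² = 53.29.
m_a = ½√(2·62.41 + 2·53.29 − 146.41) = ½√84.99 ≈ ½·9.219 ≈ 4.6095
m_b = ½√(2·146.41 + 2·53.29 − 62.41) = ½√336.99 ≈ ½·18.3573 ≈ 9.17864
m_c = ½√(2·146.41 + 2·62.41 − 53.29) = ½√364.35 ≈ ½·19.088 ≈ 9.54398

m_a = 4.61, m_b = 9.179, m_c = 9.544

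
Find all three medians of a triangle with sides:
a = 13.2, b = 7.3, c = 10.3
Median formula: m_a = ½√(2b² + 2c² − a²) (and cyclically). a² = 174.24, b² = 53.29, c² = 106.09.
m_a = ½√(2·53.29 + 2·106.09 − 174.24) = ½√144.52 ≈ ½·12.0216 ≈ 6.01082
m_b = ½√(2·174.24 + 2·106.09 − 53.29) = ½√507.37 ≈ ½·22.5249 ≈ 11.2624
m_c = ½√(2·174.24 + 2·53.29 − 106.09) = ½√348.97 ≈ ½·18.6807 ≈ 9.34037

m_a = 6.011, m_b = 11.26, m_c = 9.34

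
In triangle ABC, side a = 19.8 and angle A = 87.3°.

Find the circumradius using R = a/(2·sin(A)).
R = a/(2·sin(A)) = 19.8/(2·sin(87.3°))
sin(87.3°) ≈ 0.99889
R ≈ 19.8/(2·0.99889) = 19.8/1.99778 ≈ 9.911

R = 9.911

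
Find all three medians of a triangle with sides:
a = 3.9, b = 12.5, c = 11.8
Median formula: m_a = ½√(2b² + 2c² − a²) (and cyclically). a² = 15.21, b² = 156.25, c² = 139.24.
m_a = ½√(2·156.25 + 2·139.24 − 15.21) = ½√575.77 ≈ ½·23.9952 ≈ 11.9976
m_b = ½√(2·15.21 + 2·139.24 − 156.25) = ½√152.65 ≈ ½·12.3552 ≈ 6.17758
m_c = ½√(2·15.21 + 2·156.25 − 139.24) = ½√203.68 ≈ ½·14.2717 ≈ 7.13583

m_a = 12, m_b = 6.178, m_c = 7.136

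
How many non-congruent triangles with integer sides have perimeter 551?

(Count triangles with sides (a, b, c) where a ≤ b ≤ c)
Let a ≤ b ≤ c with a + b + c = 551. The only binding inequality is a + b > c, i.e. 551 − c > c, so c < 551/2; and c ≥ 551/3 since c is the largest side.
So 184 ≤ c ≤ 275. For each c, b runs from ⌈(551 − c)/2⌉ up to c (then a = 551 − b − c satisfies 1 ≤ a ≤ b automatically), giving c − ⌈(551 − c)/2⌉ + 1 choices.
Summing over c: 1 + 3 + 4 + 6 + … + 136 + 138  (92 terms, c = 184, …, 275) = 6394
Check (closed form: nearest integer to p²/48 for even p, (p+3)²/48 for odd p): (551+3)²/48 = 554²/48 = 306916/48 ≈ 6394.08 → 6394

6394 triangles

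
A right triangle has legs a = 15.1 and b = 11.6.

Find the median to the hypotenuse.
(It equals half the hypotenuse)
Hypotenuse c = √(a² + b²) = √(228.01 + 134.56) = √362.57 ≈ 19.0413
Median to hypotenuse = c/2 ≈ 19.0413/2 ≈ 9.52064

Median = 9.521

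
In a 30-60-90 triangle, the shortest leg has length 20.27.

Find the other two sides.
In a 30-60-90 triangle the sides are in ratio 1 : √3 : 2 (short leg : long leg : hypotenuse).
Long leg = 20.27·√3 ≈ 20.27·1.73205 ≈ 35.1087
Hypotenuse = 2·20.27 = 40.54

Long leg = 20.27√3 = 35.11, Hypotenuse = 40.54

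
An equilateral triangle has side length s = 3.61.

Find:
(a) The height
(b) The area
(a) The height splits the triangle into two 30-60-90 halves: h = s·√3/2 = 3.61·1.73205/2 ≈ 6.2527/2 ≈ 3.12635
(b) Area = (√3/4)·s² = (√3/4)·3.61² = (√3/4)·13.0321 ≈ 0.433013·13.0321 ≈ 5.64306

Height = 3.126, Area = 5.643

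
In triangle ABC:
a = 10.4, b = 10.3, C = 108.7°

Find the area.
Two sides and the included angle (SAS): A = ½·a·b·sin(C) = ½·10.4·10.3·sin(108.7°)
sin(108.7°) ≈ 0.94721
A ≈ ½·107.12·0.94721 = 53.56·0.94721 ≈ 50.7326

Area = 50.73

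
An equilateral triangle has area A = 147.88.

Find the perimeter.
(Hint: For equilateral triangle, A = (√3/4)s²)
A = (√3/4)s²  ⇒  s² = 4A/√3 = 4·147.88/√3 = 591.52/1.73205 ≈ 341.514
s ≈ √341.514 ≈ 18.4801
Perimeter = 3s ≈ 3·18.4801 ≈ 55.4403

Perimeter = 55.44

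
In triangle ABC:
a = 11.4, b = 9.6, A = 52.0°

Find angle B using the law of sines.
a/sin(A) = b/sin(B)  ⇒  sin(B) = b·sin(A)/a = 9.6·sin(52.0°)/11.4
sin(52.0°) ≈ 0.788011
sin(B) ≈ 9.6·0.788011/11.4 ≈ 7.5649/11.4 ≈ 0.663588
B = arcsin(0.663588) ≈ 41.5741°
(Since b ≤ a we need B ≤ A, so the obtuse alternative 180° − 41.5741° ≈ 138.426° is rejected.)

B = 41.57°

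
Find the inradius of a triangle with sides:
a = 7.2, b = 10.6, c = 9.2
r = Area/s where s is the semi-perimeter.
s = (7.2 + 10.6 + 9.2)/2 = 27/2 = 13.5
Area = √(s(s−a)(s−b)(s−c)) = √(13.5·6.3·2.9·4.3) ≈ √1060.57 ≈ 32.5664
r ≈ 32.5664/13.5 ≈ 2.41233

r = 2.412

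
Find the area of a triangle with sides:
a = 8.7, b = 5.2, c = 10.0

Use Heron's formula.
s = (8.7 + 5.2 + 10.0)/2 = 23.9/2 = 11.95
s − a = 3.25, s − b = 6.75, s − c = 1.95
s(s−a)(s−b)(s−c) = 11.95·3.25·6.75·1.95 ≈ 511.199
Area = √511.199 ≈ 22.6097

Area = 22.61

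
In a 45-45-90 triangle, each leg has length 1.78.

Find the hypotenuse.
In a 45-45-90 triangle the sides are in ratio 1 : 1 : √2, so hypotenuse = leg·√2.
Hypotenuse = 1.78·√2 ≈ 1.78·1.41421 ≈ 2.5173

Hypotenuse = 1.78√2 = 2.517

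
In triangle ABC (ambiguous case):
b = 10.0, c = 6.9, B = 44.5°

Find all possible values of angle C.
b/sin(B) = c/sin(C)  ⇒  sin(C) = c·sin(B)/b = 6.9·sin(44.5°)/10.0
sin(44.5°) ≈ 0.700909
sin(C) ≈ 6.9·0.700909/10.0 ≈ 4.83627/10.0 ≈ 0.483627
Candidate 1: C₁ = arcsin(0.483627) ≈ 28.9226°  →  A = 180° − 44.5° − 28.9226° ≈ 106.577° > 0, valid
Candidate 2: C₂ = 180° − C₁ ≈ 151.077°  →  A = 180° − 44.5° − 151.077° ≈ -15.5774° ≤ 0, not a valid triangle

C = 28.92° (one solution)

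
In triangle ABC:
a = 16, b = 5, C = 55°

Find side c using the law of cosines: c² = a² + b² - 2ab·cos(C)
c² = 16² + 5² − 2·16·5·cos(55°)
cos(55°) ≈ 0.573576
c² ≈ 256 + 25 − 160·(0.573576) ≈ 281 − 91.7722 ≈ 189.228
c ≈ √189.228 ≈ 13.756

c = 13.76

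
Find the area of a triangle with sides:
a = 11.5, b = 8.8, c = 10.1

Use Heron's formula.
s = (11.5 + 8.8 + 10.1)/2 = 30.4/2 = 15.2
s − a = 3.7, s − b = 6.4, s − c = 5.1
s(s−a)(s−b)(s−c) = 15.2·3.7·6.4·5.1 ≈ 1835.67
Area = √1835.67 ≈ 42.8448

Area = 42.84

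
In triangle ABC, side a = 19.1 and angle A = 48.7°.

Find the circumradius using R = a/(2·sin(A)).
R = a/(2·sin(A)) = 19.1/(2·sin(48.7°))
sin(48.7°) ≈ 0.751264
R ≈ 19.1/(2·0.751264) = 19.1/1.50253 ≈ 12.7119

R = 12.71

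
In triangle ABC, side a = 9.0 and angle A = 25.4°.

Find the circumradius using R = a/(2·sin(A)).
R = a/(2·sin(A)) = 9.0/(2·sin(25.4°))
sin(25.4°) ≈ 0.428935
R ≈ 9.0/(2·0.428935) = 9.0/0.85787 ≈ 10.4911

R = 10.49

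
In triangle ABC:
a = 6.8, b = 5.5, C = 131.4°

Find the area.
Two sides and the included angle (SAS): A = ½·a·b·sin(C) = ½·6.8·5.5·sin(131.4°)
sin(131.4°) ≈ 0.750111
A ≈ ½·37.4·0.750111 = 18.7·0.750111 ≈ 14.0271

Area = 14.03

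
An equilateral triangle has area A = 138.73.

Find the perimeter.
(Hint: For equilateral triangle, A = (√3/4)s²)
A = (√3/4)s²  ⇒  s² = 4A/√3 = 4·138.73/√3 = 554.92/1.73205 ≈ 320.383
s ≈ √320.383 ≈ 17.8993
Perimeter = 3s ≈ 3·17.8993 ≈ 53.6978

Perimeter = 53.7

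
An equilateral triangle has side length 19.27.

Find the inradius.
r = Area/s with s the semi-perimeter.
Area = (√3/4)·19.27² = (√3/4)·371.3329 ≈ 0.433013·371.3329 ≈ 160.792
s = 3·19.27/2 = 28.905
r ≈ 160.792/28.905 ≈ 5.56277
(Equivalently r = side/(2√3) = 19.27/3.4641 ≈ 5.56277.)

r = 5.563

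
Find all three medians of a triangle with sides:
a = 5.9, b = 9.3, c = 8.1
Median formula: m_a = ½√(2b² + 2c² − a²) (and cyclically). a² = 34.81, b² = 86.49, c² = 65.61.
m_a = ½√(2·86.49 + 2·65.61 − 34.81) = ½√269.39 ≈ ½·16.4131 ≈ 8.20655
m_b = ½√(2·34.81 + 2·65.61 − 86.49) = ½√114.35 ≈ ½·10.6935 ≈ 5.34673
m_c = ½√(2·34.81 + 2·86.49 − 65.61) = ½√176.99 ≈ ½·13.3038 ≈ 6.65188

m_a = 8.207, m_b = 5.347, m_c = 6.652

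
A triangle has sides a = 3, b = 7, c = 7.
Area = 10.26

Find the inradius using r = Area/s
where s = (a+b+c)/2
s = (3 + 7 + 7)/2 = 17/2 = 8.5
r = Area/s = 10.26/8.5 ≈ 1.20706

r = 1.207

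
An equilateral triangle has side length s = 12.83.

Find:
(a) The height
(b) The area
(a) The height splits the triangle into two 30-60-90 halves: h = s·√3/2 = 12.83·1.73205/2 ≈ 22.2222/2 ≈ 11.1111
(b) Area = (√3/4)·s² = (√3/4)·12.83² = (√3/4)·164.6089 ≈ 0.433013·164.6089 ≈ 71.2777

Height = 11.11, Area = 71.28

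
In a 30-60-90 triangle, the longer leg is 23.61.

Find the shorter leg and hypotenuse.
In a 30-60-90 triangle the sides are in ratio 1 : √3 : 2, so short leg = long leg/√3 and hypotenuse = 2·(short leg).
Short leg = 23.61/√3 ≈ 23.61/1.73205 ≈ 13.6312
Hypotenuse = 2·13.6312 ≈ 27.2625

Short leg = 13.63, Hypotenuse = 27.26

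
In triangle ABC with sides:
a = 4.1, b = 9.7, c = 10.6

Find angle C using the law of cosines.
c² = a² + b² − 2ab·cos(C)  ⇒  cos(C) = (a² + b² − c²)/(2ab)
cos(C) = (4.1² + 9.7² − 10.6²)/(2·4.1·9.7) = (16.81 + 94.09 − 112.36)/79.54 = -1.46/79.54 ≈ -0.0183555
C = arccos(-0.0183555) ≈ 91.0518°

C = 91.05°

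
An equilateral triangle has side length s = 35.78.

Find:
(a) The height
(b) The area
(a) The height splits the triangle into two 30-60-90 halves: h = s·√3/2 = 35.78·1.73205/2 ≈ 61.9728/2 ≈ 30.9864
(b) Area = (√3/4)·s² = (√3/4)·35.78² = (√3/4)·1280.2084 ≈ 0.433013·1280.2084 ≈ 554.346

Height = 30.99, Area = 554.3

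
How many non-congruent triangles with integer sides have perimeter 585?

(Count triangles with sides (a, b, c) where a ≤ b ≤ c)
Let a ≤ b ≤ c with a + b + c = 585. The only binding inequality is a + b > c, i.e. 585 − c > c, so c < 585/2; and c ≥ 585/3 since c is the largest side.
So 195 ≤ c ≤ 292. For each c, b runs from ⌈(585 − c)/2⌉ up to c (then a = 585 − b − c satisfies 1 ≤ a ≤ b automatically), giving c − ⌈(585 − c)/2⌉ + 1 choices.
Summing over c: 1 + 2 + 4 + 5 + … + 145 + 146  (98 terms, c = 195, …, 292) = 7203
Check (closed form: nearest integer to p²/48 for even p, (p+3)²/48 for odd p): (585+3)²/48 = 588²/48 = 345744/48 ≈ 7203.00 → 7203

7203 triangles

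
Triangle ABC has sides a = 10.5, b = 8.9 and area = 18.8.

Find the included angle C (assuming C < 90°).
Area = ½·a·b·sin(C)  ⇒  sin(C) = 2·Area/(a·b) = 2·18.8/(10.5·8.9) = 37.6/93.45 ≈ 0.402354
C = arcsin(0.402354) ≈ 23.7254° (taking the acute solution since C < 90°)

C = 23.73°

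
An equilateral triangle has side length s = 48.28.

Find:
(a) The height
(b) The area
(a) The height splits the triangle into two 30-60-90 halves: h = s·√3/2 = 48.28·1.73205/2 ≈ 83.6234/2 ≈ 41.8117
(b) Area = (√3/4)·s² = (√3/4)·48.28² = (√3/4)·2330.9584 ≈ 0.433013·2330.9584 ≈ 1009.33

Height = 41.81, Area = 1009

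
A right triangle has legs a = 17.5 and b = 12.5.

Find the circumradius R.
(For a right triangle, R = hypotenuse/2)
Hypotenuse c = √(a² + b²) = √(306.25 + 156.25) = √462.5 ≈ 21.5058
R = c/2 ≈ 21.5058/2 ≈ 10.7529

R = 10.75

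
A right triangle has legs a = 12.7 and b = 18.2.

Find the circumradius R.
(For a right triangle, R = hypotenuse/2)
Hypotenuse c = √(a² + b²) = √(161.29 + 331.24) = √492.53 ≈ 22.193
R = c/2 ≈ 22.193/2 ≈ 11.0965

R = 11.1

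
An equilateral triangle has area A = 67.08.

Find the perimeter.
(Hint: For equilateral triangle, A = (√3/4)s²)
A = (√3/4)s²  ⇒  s² = 4A/√3 = 4·67.08/√3 = 268.32/1.73205 ≈ 154.915
s ≈ √154.915 ≈ 12.4465
Perimeter = 3s ≈ 3·12.4465 ≈ 37.3394

Perimeter = 37.34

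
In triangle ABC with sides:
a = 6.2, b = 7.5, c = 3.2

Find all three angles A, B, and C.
Law of cosines for each angle (a² = 38.44, b² = 56.25, c² = 10.24):
cos(A) = (b² + c² − a²)/(2bc) = (56.25 + 10.24 − 38.44)/(2·7.5·3.2) = 28.05/48 ≈ 0.584375  ⇒  A ≈ 54.2412°
cos(B) = (a² + c² − b²)/(2ac) = (38.44 + 10.24 − 56.25)/(2·6.2·3.2) = -7.57/39.68 ≈ -0.190776  ⇒  B ≈ 100.998°
cos(C) = (a² + b² − c²)/(2ab) = (38.44 + 56.25 − 10.24)/(2·6.2·7.5) = 84.45/93 ≈ 0.908065  ⇒  C ≈ 24.7608°
Check: A + B + C ≈ 180°

A = 54.24°, B = 101°, C = 24.76°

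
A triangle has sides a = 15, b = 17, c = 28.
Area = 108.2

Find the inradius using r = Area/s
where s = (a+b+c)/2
s = (15 + 17 + 28)/2 = 60/2 = 30
r = Area/s = 108.2/30 ≈ 3.60667

r = 3.607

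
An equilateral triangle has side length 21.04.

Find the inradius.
r = Area/s with s the semi-perimeter.
Area = (√3/4)·21.04² = (√3/4)·442.6816 ≈ 0.433013·442.6816 ≈ 191.687
s = 3·21.04/2 = 31.56
r ≈ 191.687/31.56 ≈ 6.07372
(Equivalently r = side/(2√3) = 21.04/3.4641 ≈ 6.07372.)

r = 6.074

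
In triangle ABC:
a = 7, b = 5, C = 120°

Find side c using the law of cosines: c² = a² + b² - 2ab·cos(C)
c² = 7² + 5² − 2·7·5·cos(120°)
cos(120°) ≈ -0.5
c² ≈ 49 + 25 − 70·(-0.5) ≈ 74 + 35 ≈ 109
c ≈ √109 ≈ 10.4403

c = 10.44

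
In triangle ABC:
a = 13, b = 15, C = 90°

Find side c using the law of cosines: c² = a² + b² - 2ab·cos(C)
c² = 13² + 15² − 2·13·15·cos(90°)
cos(90°) ≈ 0
c² ≈ 169 + 225 − 390·(0) ≈ 394 − 0 ≈ 394
c ≈ √394 ≈ 19.8494

c = 19.85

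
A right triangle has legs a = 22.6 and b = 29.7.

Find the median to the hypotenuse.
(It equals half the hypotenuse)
Hypotenuse c = √(a² + b²) = √(510.76 + 882.09) = √1392.85 ≈ 37.3209
Median to hypotenuse = c/2 ≈ 37.3209/2 ≈ 18.6605

Median = 18.66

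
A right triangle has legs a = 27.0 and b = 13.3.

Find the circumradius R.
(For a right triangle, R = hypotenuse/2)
Hypotenuse c = √(a² + b²) = √(729 + 176.89) = √905.89 ≈ 30.098
R = c/2 ≈ 30.098/2 ≈ 15.049

R = 15.05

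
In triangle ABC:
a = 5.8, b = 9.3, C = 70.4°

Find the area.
Two sides and the included angle (SAS): A = ½·a·b·sin(C) = ½·5.8·9.3·sin(70.4°)
sin(70.4°) ≈ 0.942057
A ≈ ½·53.94·0.942057 = 26.97·0.942057 ≈ 25.4073

Area = 25.41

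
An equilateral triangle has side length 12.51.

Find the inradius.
r = Area/s with s the semi-perimeter.
Area = (√3/4)·12.51² = (√3/4)·156.5001 ≈ 0.433013·156.5001 ≈ 67.7665
s = 3·12.51/2 = 18.765
r ≈ 67.7665/18.765 ≈ 3.61133
(Equivalently r = side/(2√3) = 12.51/3.4641 ≈ 3.61133.)

r = 3.611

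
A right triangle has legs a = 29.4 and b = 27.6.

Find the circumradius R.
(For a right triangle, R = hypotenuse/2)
Hypotenuse c = √(a² + b²) = √(864.36 + 761.76) = √1626.12 ≈ 40.3252
R = c/2 ≈ 40.3252/2 ≈ 20.1626

R = 20.16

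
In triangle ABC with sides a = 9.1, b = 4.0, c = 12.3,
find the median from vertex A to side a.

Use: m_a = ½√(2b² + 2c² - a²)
m_a = ½√(2·4.0² + 2·12.3² − 9.1²) = ½√(2·16 + 2·151.29 − 82.81) = ½√(32 + 302.58 − 82.81) = ½√251.77
√251.77 ≈ 15.8673, so m_a ≈ 7.93363

m_a = 7.934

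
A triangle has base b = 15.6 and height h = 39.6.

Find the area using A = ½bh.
A = ½·b·h = ½·15.6·39.6 = ½·617.76 = 308.88

Area = 308.88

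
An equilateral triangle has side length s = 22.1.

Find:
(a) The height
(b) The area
(a) The height splits the triangle into two 30-60-90 halves: h = s·√3/2 = 22.1·1.73205/2 ≈ 38.2783/2 ≈ 19.1392
(b) Area = (√3/4)·s² = (√3/4)·22.1² = (√3/4)·488.41 ≈ 0.433013·488.41 ≈ 211.488

Height = 19.14, Area = 211.5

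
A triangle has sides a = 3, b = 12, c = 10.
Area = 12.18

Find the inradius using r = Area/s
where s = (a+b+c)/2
s = (3 + 12 + 10)/2 = 25/2 = 12.5
r = Area/s = 12.18/12.5 ≈ 0.9744

r = 0.9744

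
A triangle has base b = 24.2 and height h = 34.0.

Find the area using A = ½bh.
A = ½·b·h = ½·24.2·34.0 = ½·822.8 = 411.4

Area = 411.4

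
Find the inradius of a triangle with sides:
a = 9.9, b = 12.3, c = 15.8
r = Area/s where s is the semi-perimeter.
s = (9.9 + 12.3 + 15.8)/2 = 38/2 = 19
Area = √(s(s−a)(s−b)(s−c)) = √(19·9.1·6.7·3.2) ≈ √3706.98 ≈ 60.8849
r ≈ 60.8849/19 ≈ 3.20447

r = 3.204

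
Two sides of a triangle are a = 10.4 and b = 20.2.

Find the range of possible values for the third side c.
Triangle inequality: |a − b| < c < a + b
|a − b| = |10.4 − 20.2| = 9.8
a + b = 10.4 + 20.2 = 30.6

9.8 < c < 30.6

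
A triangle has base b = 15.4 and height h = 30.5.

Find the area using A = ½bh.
A = ½·b·h = ½·15.4·30.5 = ½·469.7 = 234.85

Area = 234.85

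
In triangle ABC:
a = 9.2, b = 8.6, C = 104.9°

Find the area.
Two sides and the included angle (SAS): A = ½·a·b·sin(C) = ½·9.2·8.6·sin(104.9°)
sin(104.9°) ≈ 0.966376
A ≈ ½·79.12·0.966376 = 39.56·0.966376 ≈ 38.2298

Area = 38.23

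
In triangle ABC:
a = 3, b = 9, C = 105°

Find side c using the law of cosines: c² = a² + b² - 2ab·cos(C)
c² = 3² + 9² − 2·3·9·cos(105°)
cos(105°) ≈ -0.258819
c² ≈ 9 + 81 − 54·(-0.258819) ≈ 90 + 13.9762 ≈ 103.976
c ≈ √103.976 ≈ 10.1969

c = 10.2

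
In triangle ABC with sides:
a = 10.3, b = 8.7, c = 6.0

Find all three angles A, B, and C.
Law of cosines for each angle (a² = 106.09, b² = 75.69, c² = 36):
cos(A) = (b² + c² − a²)/(2bc) = (75.69 + 36 − 106.09)/(2·8.7·6.0) = 5.6/104.4 ≈ 0.0536398  ⇒  A ≈ 86.9252°
cos(B) = (a² + c² − b²)/(2ac) = (106.09 + 36 − 75.69)/(2·10.3·6.0) = 66.4/123.6 ≈ 0.537217  ⇒  B ≈ 57.5056°
cos(C) = (a² + b² − c²)/(2ab) = (106.09 + 75.69 − 36)/(2·10.3·8.7) = 145.78/179.22 ≈ 0.813414  ⇒  C ≈ 35.5692°
Check: A + B + C ≈ 180°

A = 86.93°, B = 57.51°, C = 35.57°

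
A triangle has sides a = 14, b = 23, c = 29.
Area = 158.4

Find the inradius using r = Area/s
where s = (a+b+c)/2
s = (14 + 23 + 29)/2 = 66/2 = 33
r = Area/s = 158.4/33 ≈ 4.8

r = 4.8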